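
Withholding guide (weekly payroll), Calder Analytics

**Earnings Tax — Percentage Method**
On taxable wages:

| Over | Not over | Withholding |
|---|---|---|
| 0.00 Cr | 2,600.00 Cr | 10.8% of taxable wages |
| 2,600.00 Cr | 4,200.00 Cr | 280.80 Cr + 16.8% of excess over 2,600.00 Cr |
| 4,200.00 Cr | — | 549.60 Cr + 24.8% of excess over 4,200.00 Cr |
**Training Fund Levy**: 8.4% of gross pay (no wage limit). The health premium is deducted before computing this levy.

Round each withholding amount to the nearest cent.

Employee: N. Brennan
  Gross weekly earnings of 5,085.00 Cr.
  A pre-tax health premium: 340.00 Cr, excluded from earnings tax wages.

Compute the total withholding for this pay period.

Earnings Tax: taxable = 5,085.00 Cr − 340.00 Cr = 4,745.00 Cr
  549.60 Cr + 24.8% × (4,745.00 Cr − 4,200.00 Cr) = 549.60 Cr + 24.8% × 545.00 Cr = 684.76 Cr
Training Fund Levy: 8.4% × 4,745.00 Cr = 398.58 Cr
Total: 684.76 Cr + 398.58 Cr = 1,083.34 Cr

1,083.34 Cr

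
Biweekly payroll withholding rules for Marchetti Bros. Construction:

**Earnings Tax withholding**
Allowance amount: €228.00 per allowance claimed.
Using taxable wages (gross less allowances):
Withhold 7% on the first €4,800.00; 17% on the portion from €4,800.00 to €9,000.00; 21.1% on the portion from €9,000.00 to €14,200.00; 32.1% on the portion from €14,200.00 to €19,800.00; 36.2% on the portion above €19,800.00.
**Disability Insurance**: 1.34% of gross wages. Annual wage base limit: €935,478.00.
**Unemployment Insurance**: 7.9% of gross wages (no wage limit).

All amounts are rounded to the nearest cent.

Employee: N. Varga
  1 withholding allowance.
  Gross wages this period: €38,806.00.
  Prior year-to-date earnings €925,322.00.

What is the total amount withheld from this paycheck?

Earnings Tax: taxable = €38,806.00 − 1×€228.00 = €38,578.00
  €3,944.80 + 36.2% × (€38,578.00 − €19,800.00) = €3,944.80 + 36.2% × €18,778.00 = €10,742.44
Disability Insurance: cap €935,478.00 − YTD €925,322.00 = €10,156.00 subject; 1.34% × €10,156.00 = €136.09
Unemployment Insurance: 7.9% × €38,806.00 = €3,065.67
Total: €10,742.44 + €136.09 + €3,065.67 = €13,944.20

€13,944.20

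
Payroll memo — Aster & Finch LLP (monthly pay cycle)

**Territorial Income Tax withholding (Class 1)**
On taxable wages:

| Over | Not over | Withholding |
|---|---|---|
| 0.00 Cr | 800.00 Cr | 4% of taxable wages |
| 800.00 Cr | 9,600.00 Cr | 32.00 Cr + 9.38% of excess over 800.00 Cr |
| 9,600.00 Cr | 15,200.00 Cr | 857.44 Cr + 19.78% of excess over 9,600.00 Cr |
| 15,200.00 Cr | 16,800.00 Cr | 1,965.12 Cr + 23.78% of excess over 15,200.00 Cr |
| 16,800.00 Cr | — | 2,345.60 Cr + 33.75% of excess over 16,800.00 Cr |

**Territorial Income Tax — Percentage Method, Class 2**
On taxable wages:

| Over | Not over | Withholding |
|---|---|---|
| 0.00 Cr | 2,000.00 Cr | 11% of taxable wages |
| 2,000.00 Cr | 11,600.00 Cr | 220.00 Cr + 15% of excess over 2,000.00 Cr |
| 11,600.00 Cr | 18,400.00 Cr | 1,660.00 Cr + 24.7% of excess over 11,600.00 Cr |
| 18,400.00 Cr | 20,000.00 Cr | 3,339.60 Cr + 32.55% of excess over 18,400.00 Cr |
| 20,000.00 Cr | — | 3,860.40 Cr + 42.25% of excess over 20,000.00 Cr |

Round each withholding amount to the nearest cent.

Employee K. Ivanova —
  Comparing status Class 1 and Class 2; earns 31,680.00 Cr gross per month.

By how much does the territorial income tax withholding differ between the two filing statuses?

Territorial Income Tax (Class 1): taxable = 31,680.00 Cr
  2,345.60 Cr + 33.75% × (31,680.00 Cr − 16,800.00 Cr) = 2,345.60 Cr + 33.75% × 14,880.00 Cr = 7,367.60 Cr
Territorial Income Tax (Class 2): taxable = 31,680.00 Cr
  3,860.40 Cr + 42.25% × (31,680.00 Cr − 20,000.00 Cr) = 3,860.40 Cr + 42.25% × 11,680.00 Cr = 8,795.20 Cr
Difference: |7,367.60 Cr − 8,795.20 Cr| = 1,427.60 Cr (higher under Class 2)

1,427.60 Cr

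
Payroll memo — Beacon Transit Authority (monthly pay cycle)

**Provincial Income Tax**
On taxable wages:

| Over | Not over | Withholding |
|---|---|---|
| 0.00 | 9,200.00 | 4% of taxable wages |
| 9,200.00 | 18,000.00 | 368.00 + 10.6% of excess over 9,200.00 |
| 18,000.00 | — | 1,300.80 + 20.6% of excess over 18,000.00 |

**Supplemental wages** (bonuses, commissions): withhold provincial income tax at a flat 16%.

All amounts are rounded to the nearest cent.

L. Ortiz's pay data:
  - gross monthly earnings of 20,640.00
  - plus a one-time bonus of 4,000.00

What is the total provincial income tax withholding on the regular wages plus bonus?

Provincial Income Tax: taxable = 20,640.00
  1,300.80 + 20.6% × (20,640.00 − 18,000.00) = 1,300.80 + 20.6% × 2,640.00 = 1,844.64
Supplemental (16% flat on bonus): 16% × 4,000.00 = 640.00
Total provincial income tax: 1,844.64 + 640.00 = 2,484.64

2,484.64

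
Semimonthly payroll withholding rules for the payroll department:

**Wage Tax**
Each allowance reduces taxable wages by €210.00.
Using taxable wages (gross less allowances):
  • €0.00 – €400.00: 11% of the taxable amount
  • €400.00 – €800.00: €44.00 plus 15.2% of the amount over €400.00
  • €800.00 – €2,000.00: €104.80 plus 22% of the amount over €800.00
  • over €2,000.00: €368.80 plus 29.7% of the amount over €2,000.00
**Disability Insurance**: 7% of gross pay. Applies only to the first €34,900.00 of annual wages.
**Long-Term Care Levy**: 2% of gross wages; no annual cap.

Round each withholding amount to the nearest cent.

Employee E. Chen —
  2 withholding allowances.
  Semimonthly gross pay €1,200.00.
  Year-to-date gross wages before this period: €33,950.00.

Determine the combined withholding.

Wage Tax: taxable = €1,200.00 − 2×€210.00 = €780.00
  €44.00 + 15.2% × (€780.00 − €400.00) = €44.00 + 15.2% × €380.00 = €101.76
Disability Insurance: cap €34,900.00 − YTD €33,950.00 = €950.00 subject; 7% × €950.00 = €66.50
Long-Term Care Levy: 2% × €1,200.00 = €24.00
Total: €101.76 + €66.50 + €24.00 = €192.26

€192.26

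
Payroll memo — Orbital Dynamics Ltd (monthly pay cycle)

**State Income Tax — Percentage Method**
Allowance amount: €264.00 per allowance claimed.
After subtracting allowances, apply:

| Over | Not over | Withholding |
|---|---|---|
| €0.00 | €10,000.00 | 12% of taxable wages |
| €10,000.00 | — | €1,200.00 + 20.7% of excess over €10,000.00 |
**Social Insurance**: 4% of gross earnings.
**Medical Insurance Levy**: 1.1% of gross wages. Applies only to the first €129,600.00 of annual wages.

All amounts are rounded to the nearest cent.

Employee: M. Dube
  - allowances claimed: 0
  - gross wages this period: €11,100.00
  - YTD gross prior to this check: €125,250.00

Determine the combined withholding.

€1,919.55

State Income Tax: taxable = €11,100.00
  €1,200.00 + 20.7% × (€11,100.00 − €10,000.00) = €1,200.00 + 20.7% × €1,100.00 = €1,427.70
Social Insurance: 4% × €11,100.00 = €444.00
Medical Insurance Levy: cap €129,600.00 − YTD €125,250.00 = €4,350.00 subject; 1.1% × €4,350.00 = €47.85
Total: €1,427.70 + €444.00 + €47.85 = €1,919.55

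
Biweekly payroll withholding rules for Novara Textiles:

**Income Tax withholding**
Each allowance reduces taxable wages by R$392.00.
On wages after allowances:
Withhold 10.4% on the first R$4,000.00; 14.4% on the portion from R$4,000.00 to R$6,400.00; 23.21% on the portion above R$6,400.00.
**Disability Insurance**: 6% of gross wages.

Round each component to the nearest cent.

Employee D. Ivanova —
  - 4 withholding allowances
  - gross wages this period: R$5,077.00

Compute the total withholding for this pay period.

R$669.56

Income Tax: taxable = R$5,077.00 − 4×R$392.00 = R$3,509.00
  10.4% × R$3,509.00 = R$364.94
Disability Insurance: 6% × R$5,077.00 = R$304.62
Total: R$364.94 + R$304.62 = R$669.56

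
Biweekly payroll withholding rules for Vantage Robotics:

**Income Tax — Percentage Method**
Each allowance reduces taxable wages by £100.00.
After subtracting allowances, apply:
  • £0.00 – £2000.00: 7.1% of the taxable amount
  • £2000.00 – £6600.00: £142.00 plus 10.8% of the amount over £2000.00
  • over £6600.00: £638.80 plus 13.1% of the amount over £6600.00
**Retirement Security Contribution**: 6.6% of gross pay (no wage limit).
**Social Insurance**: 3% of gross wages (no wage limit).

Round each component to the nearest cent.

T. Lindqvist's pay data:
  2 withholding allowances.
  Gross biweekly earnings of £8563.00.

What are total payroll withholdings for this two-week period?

£1691.80

Income Tax: taxable = £8563.00 − 2×£100.00 = £8363.00
  £638.80 + 13.1% × (£8363.00 − £6600.00) = £638.80 + 13.1% × £1763.00 = £869.75
Retirement Security Contribution: 6.6% × £8563.00 = £565.16
Social Insurance: 3% × £8563.00 = £256.89
Total: £869.75 + £565.16 + £256.89 = £1691.80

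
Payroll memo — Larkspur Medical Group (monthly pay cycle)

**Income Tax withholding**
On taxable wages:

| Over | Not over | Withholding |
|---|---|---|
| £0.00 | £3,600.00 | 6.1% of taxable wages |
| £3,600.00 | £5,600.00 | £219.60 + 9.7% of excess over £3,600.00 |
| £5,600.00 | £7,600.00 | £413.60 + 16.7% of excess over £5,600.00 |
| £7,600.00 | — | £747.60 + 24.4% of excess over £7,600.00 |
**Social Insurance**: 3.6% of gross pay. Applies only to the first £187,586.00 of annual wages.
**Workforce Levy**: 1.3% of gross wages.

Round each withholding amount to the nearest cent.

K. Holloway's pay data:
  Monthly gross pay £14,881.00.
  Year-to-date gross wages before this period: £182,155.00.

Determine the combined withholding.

£2,913.13

Income Tax: taxable = £14,881.00
  £747.60 + 24.4% × (£14,881.00 − £7,600.00) = £747.60 + 24.4% × £7,281.00 = £2,524.16
Social Insurance: cap £187,586.00 − YTD £182,155.00 = £5,431.00 subject; 3.6% × £5,431.00 = £195.52
Workforce Levy: 1.3% × £14,881.00 = £193.45
Total: £2,524.16 + £195.52 + £193.45 = £2,913.13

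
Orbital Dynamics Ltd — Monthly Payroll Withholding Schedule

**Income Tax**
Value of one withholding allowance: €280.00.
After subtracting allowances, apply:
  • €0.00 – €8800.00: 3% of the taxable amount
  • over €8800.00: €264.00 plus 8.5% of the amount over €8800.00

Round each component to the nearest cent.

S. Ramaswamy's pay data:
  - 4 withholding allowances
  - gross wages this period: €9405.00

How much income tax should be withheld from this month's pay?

Income Tax: taxable = €9405.00 − 4×€280.00 = €8285.00
  3% × €8285.00 = €248.55

€248.55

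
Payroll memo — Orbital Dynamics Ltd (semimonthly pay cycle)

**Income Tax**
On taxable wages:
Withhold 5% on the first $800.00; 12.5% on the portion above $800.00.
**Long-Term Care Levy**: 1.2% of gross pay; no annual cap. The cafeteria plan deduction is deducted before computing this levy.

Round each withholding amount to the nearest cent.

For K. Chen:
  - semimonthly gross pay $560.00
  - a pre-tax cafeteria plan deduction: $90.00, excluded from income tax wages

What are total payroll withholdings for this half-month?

$29.14

Income Tax: taxable = $560.00 − $90.00 = $470.00
  5% × $470.00 = $23.50
Long-Term Care Levy: 1.2% × $470.00 = $5.64
Total: $23.50 + $5.64 = $29.14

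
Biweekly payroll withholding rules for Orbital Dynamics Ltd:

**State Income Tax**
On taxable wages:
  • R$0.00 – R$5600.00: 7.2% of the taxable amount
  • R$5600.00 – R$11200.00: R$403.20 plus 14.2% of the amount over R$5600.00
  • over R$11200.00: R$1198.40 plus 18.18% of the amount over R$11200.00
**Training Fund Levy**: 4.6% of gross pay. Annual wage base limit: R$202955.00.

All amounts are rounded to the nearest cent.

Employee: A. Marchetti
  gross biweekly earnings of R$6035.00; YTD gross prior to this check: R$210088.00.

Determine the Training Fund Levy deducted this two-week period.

Training Fund Levy: YTD R$210088.00 ≥ cap R$202955.00 → R$0.00

R$0.00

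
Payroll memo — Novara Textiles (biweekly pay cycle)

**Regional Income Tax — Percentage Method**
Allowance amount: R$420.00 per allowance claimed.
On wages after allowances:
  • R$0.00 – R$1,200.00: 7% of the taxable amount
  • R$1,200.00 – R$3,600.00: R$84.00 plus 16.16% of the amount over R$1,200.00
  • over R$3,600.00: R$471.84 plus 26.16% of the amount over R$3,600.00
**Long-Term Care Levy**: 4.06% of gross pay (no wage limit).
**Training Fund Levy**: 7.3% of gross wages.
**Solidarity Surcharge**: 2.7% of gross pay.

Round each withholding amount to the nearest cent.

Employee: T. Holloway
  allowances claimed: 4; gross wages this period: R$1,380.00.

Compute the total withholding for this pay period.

R$194.03

Regional Income Tax: taxable = R$1,380.00 − 4×R$420.00 = R$-300.00
  Taxable ≤ 0 → R$0.00
Long-Term Care Levy: 4.06% × R$1,380.00 = R$56.03
Training Fund Levy: 7.3% × R$1,380.00 = R$100.74
Solidarity Surcharge: 2.7% × R$1,380.00 = R$37.26
Total: R$0.00 + R$56.03 + R$100.74 + R$37.26 = R$194.03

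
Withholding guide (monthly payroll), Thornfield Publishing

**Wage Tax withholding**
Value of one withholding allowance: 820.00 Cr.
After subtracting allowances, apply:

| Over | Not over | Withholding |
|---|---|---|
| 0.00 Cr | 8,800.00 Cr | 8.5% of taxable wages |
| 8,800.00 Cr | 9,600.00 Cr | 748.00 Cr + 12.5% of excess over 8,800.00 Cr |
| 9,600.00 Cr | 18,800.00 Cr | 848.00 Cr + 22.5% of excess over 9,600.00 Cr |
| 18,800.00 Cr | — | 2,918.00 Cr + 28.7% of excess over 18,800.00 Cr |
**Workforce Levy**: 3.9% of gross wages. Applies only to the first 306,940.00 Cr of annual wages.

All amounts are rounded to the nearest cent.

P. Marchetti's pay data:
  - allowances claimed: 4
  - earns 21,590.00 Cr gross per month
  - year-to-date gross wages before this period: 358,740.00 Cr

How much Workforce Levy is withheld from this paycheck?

0.00 Cr

Workforce Levy: YTD 358,740.00 Cr ≥ cap 306,940.00 Cr → 0.00 Cr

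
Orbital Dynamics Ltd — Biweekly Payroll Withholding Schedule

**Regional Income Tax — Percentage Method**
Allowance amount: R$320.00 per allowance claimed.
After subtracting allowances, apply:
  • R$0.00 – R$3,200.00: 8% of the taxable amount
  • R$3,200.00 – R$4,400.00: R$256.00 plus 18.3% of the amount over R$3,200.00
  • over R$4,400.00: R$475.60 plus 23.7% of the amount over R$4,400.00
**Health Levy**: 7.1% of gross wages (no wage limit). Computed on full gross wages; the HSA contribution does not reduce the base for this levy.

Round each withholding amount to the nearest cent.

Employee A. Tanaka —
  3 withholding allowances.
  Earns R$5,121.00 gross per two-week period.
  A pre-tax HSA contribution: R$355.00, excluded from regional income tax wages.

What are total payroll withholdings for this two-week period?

Regional Income Tax: taxable = R$5,121.00 − R$355.00 − 3×R$320.00 = R$3,806.00
  R$256.00 + 18.3% × (R$3,806.00 − R$3,200.00) = R$256.00 + 18.3% × R$606.00 = R$366.90
Health Levy: 7.1% × R$5,121.00 = R$363.59
Total: R$366.90 + R$363.59 = R$730.49

R$730.49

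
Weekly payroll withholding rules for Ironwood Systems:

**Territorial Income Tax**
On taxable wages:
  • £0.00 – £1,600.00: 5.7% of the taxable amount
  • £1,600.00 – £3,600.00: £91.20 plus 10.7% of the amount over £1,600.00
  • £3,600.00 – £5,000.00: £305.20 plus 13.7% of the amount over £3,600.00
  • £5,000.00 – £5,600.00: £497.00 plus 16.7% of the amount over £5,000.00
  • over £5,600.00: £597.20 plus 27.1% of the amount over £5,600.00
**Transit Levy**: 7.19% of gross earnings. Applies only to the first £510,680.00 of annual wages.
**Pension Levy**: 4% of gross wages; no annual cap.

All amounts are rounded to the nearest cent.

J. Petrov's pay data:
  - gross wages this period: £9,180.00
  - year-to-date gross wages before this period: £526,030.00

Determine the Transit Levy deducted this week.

Transit Levy: YTD £526,030.00 ≥ cap £510,680.00 → £0.00

£0.00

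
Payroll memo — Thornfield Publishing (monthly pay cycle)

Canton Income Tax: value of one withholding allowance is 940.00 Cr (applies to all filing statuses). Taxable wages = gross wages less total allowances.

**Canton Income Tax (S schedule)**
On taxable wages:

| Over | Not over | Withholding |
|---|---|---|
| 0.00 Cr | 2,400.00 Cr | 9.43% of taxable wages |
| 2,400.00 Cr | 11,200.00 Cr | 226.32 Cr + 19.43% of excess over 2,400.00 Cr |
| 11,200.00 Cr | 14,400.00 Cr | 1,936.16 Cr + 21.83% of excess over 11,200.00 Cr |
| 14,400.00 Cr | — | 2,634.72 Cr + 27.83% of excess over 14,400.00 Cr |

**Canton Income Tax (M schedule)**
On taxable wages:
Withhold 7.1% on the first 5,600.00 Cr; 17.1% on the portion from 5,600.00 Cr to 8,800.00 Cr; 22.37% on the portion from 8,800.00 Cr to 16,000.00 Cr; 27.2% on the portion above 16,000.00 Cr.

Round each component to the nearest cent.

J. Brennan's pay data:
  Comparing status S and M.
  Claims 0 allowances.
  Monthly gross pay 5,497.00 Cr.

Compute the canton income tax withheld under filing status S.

828.07 Cr

Canton Income Tax (S): taxable = 5,497.00 Cr
  226.32 Cr + 19.43% × (5,497.00 Cr − 2,400.00 Cr) = 226.32 Cr + 19.43% × 3,097.00 Cr = 828.07 Cr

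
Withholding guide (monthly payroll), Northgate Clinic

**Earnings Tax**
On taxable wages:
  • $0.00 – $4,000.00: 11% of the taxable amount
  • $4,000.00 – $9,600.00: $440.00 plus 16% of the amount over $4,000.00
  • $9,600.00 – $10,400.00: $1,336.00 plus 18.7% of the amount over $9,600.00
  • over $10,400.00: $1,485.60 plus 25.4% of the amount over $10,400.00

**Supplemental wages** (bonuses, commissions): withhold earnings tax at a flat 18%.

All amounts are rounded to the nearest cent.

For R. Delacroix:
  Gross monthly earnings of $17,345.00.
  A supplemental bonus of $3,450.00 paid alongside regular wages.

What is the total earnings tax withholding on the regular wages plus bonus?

Earnings Tax: taxable = $17,345.00
  $1,485.60 + 25.4% × ($17,345.00 − $10,400.00) = $1,485.60 + 25.4% × $6,945.00 = $3,249.63
Supplemental (18% flat on bonus): 18% × $3,450.00 = $621.00
Total earnings tax: $3,249.63 + $621.00 = $3,870.63

$3,870.63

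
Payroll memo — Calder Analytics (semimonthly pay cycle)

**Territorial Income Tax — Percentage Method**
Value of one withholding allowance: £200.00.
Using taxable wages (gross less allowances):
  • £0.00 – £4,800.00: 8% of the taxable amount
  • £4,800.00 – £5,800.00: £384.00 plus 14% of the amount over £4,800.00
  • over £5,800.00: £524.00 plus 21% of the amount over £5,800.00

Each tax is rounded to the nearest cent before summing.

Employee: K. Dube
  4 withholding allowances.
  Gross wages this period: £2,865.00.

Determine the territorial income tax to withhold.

Territorial Income Tax: taxable = £2,865.00 − 4×£200.00 = £2,065.00
  8% × £2,065.00 = £165.20

£165.20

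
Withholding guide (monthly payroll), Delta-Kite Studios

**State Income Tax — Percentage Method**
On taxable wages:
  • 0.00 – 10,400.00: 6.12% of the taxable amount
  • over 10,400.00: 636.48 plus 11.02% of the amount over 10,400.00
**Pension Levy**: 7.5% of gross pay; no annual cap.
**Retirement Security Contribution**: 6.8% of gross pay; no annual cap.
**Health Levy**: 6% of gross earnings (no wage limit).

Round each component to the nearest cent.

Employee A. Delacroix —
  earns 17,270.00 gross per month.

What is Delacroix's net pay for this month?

State Income Tax: taxable = 17,270.00
  636.48 + 11.02% × (17,270.00 − 10,400.00) = 636.48 + 11.02% × 6,870.00 = 1,393.55
Pension Levy: 7.5% × 17,270.00 = 1,295.25
Retirement Security Contribution: 6.8% × 17,270.00 = 1,174.36
Health Levy: 6% × 17,270.00 = 1,036.20
Total withheld: 1,393.55 + 1,295.25 + 1,174.36 + 1,036.20 = 4,899.36
Net pay: 17,270.00 − 4,899.36 = 12,370.64

12,370.64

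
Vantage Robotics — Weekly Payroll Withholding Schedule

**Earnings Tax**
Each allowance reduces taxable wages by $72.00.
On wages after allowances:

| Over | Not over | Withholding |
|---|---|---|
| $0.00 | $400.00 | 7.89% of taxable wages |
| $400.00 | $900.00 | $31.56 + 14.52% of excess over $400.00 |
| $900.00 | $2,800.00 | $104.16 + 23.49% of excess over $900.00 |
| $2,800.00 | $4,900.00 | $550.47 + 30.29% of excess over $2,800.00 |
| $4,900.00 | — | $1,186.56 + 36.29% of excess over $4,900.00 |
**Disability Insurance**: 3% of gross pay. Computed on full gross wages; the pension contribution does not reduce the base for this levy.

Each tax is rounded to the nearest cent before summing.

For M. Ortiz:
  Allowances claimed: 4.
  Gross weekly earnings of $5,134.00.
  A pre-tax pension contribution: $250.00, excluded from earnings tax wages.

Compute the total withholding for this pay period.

$1,248.50

Earnings Tax: taxable = $5,134.00 − $250.00 − 4×$72.00 = $4,596.00
  $550.47 + 30.29% × ($4,596.00 − $2,800.00) = $550.47 + 30.29% × $1,796.00 = $1,094.48
Disability Insurance: 3% × $5,134.00 = $154.02
Total: $1,094.48 + $154.02 = $1,248.50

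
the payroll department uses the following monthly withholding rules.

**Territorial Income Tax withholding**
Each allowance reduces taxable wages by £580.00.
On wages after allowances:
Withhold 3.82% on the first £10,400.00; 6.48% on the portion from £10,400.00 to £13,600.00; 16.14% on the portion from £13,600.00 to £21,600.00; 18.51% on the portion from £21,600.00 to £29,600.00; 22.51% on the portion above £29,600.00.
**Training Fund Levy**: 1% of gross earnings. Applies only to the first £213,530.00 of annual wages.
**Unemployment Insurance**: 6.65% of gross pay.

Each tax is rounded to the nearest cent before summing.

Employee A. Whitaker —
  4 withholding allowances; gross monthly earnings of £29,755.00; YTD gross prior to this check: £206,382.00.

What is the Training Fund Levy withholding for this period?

£71.48

Training Fund Levy: cap £213,530.00 − YTD £206,382.00 = £7,148.00 subject; 1% × £7,148.00 = £71.48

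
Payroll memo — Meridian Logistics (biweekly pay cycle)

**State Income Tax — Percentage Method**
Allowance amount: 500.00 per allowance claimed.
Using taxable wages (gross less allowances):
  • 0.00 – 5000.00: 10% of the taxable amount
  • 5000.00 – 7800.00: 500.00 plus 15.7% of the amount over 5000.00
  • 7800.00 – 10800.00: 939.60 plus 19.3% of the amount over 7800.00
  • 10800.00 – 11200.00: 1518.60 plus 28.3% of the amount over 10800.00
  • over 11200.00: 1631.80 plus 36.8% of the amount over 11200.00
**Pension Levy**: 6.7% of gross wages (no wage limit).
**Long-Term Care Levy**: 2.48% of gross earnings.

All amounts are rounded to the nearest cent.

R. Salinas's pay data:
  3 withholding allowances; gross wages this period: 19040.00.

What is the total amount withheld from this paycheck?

5712.79

State Income Tax: taxable = 19040.00 − 3×500.00 = 17540.00
  1631.80 + 36.8% × (17540.00 − 11200.00) = 1631.80 + 36.8% × 6340.00 = 3964.92
Pension Levy: 6.7% × 19040.00 = 1275.68
Long-Term Care Levy: 2.48% × 19040.00 = 472.19
Total: 3964.92 + 1275.68 + 472.19 = 5712.79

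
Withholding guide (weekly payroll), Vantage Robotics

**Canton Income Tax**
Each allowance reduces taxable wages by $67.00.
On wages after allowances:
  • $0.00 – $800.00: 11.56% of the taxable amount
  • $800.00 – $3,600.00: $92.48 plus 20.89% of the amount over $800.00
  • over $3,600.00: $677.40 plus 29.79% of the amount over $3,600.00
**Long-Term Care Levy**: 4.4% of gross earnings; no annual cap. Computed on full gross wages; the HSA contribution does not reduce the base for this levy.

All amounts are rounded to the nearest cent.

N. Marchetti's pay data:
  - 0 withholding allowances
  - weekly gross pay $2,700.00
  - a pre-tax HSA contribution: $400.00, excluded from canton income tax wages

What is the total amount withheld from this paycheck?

Canton Income Tax: taxable = $2,700.00 − $400.00 = $2,300.00
  $92.48 + 20.89% × ($2,300.00 − $800.00) = $92.48 + 20.89% × $1,500.00 = $405.83
Long-Term Care Levy: 4.4% × $2,700.00 = $118.80
Total: $405.83 + $118.80 = $524.63

$524.63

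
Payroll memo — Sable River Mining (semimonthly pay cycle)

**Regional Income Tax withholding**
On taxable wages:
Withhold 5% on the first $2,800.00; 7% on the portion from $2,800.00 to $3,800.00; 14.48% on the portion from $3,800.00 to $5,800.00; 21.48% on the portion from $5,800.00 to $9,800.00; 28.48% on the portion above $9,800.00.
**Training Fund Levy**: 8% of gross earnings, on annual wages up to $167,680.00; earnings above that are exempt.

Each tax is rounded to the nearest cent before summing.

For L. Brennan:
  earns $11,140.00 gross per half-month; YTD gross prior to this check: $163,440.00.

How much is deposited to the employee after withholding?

$9,060.37

Regional Income Tax: taxable = $11,140.00
  $1,358.80 + 28.48% × ($11,140.00 − $9,800.00) = $1,358.80 + 28.48% × $1,340.00 = $1,740.43
Training Fund Levy: cap $167,680.00 − YTD $163,440.00 = $4,240.00 subject; 8% × $4,240.00 = $339.20
Total withheld: $1,740.43 + $339.20 = $2,079.63
Net pay: $11,140.00 − $2,079.63 = $9,060.37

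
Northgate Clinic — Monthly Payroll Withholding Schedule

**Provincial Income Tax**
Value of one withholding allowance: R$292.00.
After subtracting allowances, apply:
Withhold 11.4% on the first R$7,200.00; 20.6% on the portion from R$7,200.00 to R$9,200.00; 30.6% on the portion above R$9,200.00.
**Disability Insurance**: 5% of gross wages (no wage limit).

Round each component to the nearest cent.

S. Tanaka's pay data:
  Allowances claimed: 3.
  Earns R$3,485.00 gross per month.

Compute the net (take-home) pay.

Provincial Income Tax: taxable = R$3,485.00 − 3×R$292.00 = R$2,609.00
  11.4% × R$2,609.00 = R$297.43
Disability Insurance: 5% × R$3,485.00 = R$174.25
Total withheld: R$297.43 + R$174.25 = R$471.68
Net pay: R$3,485.00 − R$471.68 = R$3,013.32

R$3,013.32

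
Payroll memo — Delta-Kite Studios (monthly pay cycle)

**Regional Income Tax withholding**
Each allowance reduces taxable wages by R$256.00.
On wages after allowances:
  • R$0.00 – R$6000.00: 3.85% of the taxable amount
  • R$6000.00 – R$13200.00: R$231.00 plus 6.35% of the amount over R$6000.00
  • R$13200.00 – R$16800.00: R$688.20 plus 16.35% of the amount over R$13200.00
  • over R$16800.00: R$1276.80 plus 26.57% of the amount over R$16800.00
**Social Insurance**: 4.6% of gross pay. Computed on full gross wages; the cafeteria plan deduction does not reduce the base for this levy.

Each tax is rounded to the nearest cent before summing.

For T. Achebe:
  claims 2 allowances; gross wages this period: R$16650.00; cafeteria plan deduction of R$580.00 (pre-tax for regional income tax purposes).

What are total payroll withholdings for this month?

R$1839.63

Regional Income Tax: taxable = R$16650.00 − R$580.00 − 2×R$256.00 = R$15558.00
  R$688.20 + 16.35% × (R$15558.00 − R$13200.00) = R$688.20 + 16.35% × R$2358.00 = R$1073.73
Social Insurance: 4.6% × R$16650.00 = R$765.90
Total: R$1073.73 + R$765.90 = R$1839.63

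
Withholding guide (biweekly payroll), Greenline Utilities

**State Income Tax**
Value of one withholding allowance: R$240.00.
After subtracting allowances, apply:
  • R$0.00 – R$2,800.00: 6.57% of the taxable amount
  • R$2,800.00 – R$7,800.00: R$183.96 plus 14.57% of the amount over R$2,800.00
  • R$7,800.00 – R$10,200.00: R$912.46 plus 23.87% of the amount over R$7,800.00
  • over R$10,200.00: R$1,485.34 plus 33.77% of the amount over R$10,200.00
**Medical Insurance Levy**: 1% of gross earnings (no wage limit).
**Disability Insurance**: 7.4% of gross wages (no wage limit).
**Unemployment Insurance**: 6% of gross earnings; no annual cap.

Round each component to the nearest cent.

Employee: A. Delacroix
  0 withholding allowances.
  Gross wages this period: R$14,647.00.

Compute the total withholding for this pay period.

State Income Tax: taxable = R$14,647.00
  R$1,485.34 + 33.77% × (R$14,647.00 − R$10,200.00) = R$1,485.34 + 33.77% × R$4,447.00 = R$2,987.09
Medical Insurance Levy: 1% × R$14,647.00 = R$146.47
Disability Insurance: 7.4% × R$14,647.00 = R$1,083.88
Unemployment Insurance: 6% × R$14,647.00 = R$878.82
Total: R$2,987.09 + R$146.47 + R$1,083.88 + R$878.82 = R$5,096.26

R$5,096.26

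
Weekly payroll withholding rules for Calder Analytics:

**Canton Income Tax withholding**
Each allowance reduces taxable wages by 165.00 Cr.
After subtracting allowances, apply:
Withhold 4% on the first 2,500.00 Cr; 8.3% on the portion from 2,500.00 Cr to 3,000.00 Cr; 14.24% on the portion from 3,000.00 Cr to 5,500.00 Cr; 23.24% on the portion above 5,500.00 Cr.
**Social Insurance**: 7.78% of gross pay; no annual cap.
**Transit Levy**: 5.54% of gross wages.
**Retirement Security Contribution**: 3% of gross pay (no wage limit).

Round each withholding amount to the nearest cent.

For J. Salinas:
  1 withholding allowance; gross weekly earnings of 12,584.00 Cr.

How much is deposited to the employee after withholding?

8,424.81 Cr

Canton Income Tax: taxable = 12,584.00 Cr − 1×165.00 Cr = 12,419.00 Cr
  497.50 Cr + 23.24% × (12,419.00 Cr − 5,500.00 Cr) = 497.50 Cr + 23.24% × 6,919.00 Cr = 2,105.48 Cr
Social Insurance: 7.78% × 12,584.00 Cr = 979.04 Cr
Transit Levy: 5.54% × 12,584.00 Cr = 697.15 Cr
Retirement Security Contribution: 3% × 12,584.00 Cr = 377.52 Cr
Total withheld: 2,105.48 Cr + 979.04 Cr + 697.15 Cr + 377.52 Cr = 4,159.19 Cr
Net pay: 12,584.00 Cr − 4,159.19 Cr = 8,424.81 Cr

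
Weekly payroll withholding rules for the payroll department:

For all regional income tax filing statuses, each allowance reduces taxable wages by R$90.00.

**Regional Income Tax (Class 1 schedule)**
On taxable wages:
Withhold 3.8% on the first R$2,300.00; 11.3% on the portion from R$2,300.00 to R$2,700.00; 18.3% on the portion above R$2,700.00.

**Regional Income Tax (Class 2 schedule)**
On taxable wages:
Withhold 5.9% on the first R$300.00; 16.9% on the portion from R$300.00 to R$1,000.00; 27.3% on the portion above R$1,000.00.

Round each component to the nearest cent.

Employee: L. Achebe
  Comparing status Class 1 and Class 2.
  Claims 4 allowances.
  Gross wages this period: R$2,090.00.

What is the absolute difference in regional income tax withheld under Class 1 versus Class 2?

Regional Income Tax (Class 1): taxable = R$2,090.00 − 4×R$90.00 = R$1,730.00
  3.8% × R$1,730.00 = R$65.74
Regional Income Tax (Class 2): taxable = R$2,090.00 − 4×R$90.00 = R$1,730.00
  R$136.00 + 27.3% × (R$1,730.00 − R$1,000.00) = R$136.00 + 27.3% × R$730.00 = R$335.29
Difference: |R$65.74 − R$335.29| = R$269.55 (higher under Class 2)

R$269.55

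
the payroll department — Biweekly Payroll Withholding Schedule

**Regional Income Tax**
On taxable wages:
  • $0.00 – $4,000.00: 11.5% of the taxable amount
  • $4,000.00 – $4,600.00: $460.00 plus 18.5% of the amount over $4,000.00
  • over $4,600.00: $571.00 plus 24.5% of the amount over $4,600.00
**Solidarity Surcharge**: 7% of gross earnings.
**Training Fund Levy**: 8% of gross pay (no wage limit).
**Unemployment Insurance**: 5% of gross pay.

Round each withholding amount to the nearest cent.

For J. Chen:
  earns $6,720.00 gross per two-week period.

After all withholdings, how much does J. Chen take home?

Regional Income Tax: taxable = $6,720.00
  $571.00 + 24.5% × ($6,720.00 − $4,600.00) = $571.00 + 24.5% × $2,120.00 = $1,090.40
Solidarity Surcharge: 7% × $6,720.00 = $470.40
Training Fund Levy: 8% × $6,720.00 = $537.60
Unemployment Insurance: 5% × $6,720.00 = $336.00
Total withheld: $1,090.40 + $470.40 + $537.60 + $336.00 = $2,434.40
Net pay: $6,720.00 − $2,434.40 = $4,285.60

$4,285.60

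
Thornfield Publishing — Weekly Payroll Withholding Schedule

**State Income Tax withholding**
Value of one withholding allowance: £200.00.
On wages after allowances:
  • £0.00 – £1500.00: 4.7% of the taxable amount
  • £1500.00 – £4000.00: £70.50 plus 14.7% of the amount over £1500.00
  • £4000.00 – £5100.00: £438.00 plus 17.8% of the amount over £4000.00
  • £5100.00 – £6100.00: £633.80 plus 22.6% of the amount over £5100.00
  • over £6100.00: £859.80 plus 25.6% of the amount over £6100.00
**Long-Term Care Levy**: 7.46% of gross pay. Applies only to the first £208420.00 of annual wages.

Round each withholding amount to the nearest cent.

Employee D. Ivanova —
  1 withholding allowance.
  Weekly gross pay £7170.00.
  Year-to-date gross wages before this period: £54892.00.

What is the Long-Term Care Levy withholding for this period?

Long-Term Care Levy: 7.46% × £7170.00 = £534.88

£534.88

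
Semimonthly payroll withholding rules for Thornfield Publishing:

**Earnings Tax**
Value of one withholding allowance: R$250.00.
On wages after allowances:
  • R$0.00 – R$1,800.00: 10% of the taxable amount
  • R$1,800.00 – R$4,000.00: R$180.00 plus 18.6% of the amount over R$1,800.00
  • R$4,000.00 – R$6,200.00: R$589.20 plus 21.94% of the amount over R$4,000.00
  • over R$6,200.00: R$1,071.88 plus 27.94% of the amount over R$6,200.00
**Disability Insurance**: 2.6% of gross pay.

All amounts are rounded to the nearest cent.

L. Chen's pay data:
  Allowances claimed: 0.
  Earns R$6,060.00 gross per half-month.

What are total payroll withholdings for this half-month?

Earnings Tax: taxable = R$6,060.00
  R$589.20 + 21.94% × (R$6,060.00 − R$4,000.00) = R$589.20 + 21.94% × R$2,060.00 = R$1,041.16
Disability Insurance: 2.6% × R$6,060.00 = R$157.56
Total: R$1,041.16 + R$157.56 = R$1,198.72

R$1,198.72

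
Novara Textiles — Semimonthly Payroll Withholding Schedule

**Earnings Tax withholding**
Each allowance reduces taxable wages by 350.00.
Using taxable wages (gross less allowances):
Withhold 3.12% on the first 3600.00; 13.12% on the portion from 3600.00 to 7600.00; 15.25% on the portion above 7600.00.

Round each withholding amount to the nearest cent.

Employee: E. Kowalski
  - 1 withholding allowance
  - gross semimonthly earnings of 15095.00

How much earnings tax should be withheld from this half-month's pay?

1726.73

Earnings Tax: taxable = 15095.00 − 1×350.00 = 14745.00
  637.12 + 15.25% × (14745.00 − 7600.00) = 637.12 + 15.25% × 7145.00 = 1726.73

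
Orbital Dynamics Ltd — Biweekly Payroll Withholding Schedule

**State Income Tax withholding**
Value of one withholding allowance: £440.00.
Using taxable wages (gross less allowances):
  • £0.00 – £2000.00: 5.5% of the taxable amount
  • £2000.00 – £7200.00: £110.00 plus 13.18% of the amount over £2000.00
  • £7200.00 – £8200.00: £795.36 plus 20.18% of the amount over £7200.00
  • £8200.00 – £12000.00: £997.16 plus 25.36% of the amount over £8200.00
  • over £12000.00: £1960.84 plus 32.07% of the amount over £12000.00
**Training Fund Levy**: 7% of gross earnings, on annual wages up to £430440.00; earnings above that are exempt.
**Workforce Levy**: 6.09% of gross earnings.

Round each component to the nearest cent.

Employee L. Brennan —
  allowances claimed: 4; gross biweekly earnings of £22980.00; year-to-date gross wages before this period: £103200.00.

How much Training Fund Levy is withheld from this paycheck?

Training Fund Levy: 7% × £22980.00 = £1608.60

£1608.60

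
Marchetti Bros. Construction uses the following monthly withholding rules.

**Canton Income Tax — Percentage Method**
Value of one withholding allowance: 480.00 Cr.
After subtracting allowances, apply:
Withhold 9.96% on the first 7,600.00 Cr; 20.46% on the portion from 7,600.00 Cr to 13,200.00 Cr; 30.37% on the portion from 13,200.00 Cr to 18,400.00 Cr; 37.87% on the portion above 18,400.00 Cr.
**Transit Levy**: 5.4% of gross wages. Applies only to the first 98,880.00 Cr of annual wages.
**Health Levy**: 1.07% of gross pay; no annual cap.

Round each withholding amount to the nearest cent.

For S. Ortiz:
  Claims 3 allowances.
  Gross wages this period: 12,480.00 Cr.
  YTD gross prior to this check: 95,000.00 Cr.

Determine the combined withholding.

Canton Income Tax: taxable = 12,480.00 Cr − 3×480.00 Cr = 11,040.00 Cr
  756.96 Cr + 20.46% × (11,040.00 Cr − 7,600.00 Cr) = 756.96 Cr + 20.46% × 3,440.00 Cr = 1,460.78 Cr
Transit Levy: cap 98,880.00 Cr − YTD 95,000.00 Cr = 3,880.00 Cr subject; 5.4% × 3,880.00 Cr = 209.52 Cr
Health Levy: 1.07% × 12,480.00 Cr = 133.54 Cr
Total: 1,460.78 Cr + 209.52 Cr + 133.54 Cr = 1,803.84 Cr

1,803.84 Cr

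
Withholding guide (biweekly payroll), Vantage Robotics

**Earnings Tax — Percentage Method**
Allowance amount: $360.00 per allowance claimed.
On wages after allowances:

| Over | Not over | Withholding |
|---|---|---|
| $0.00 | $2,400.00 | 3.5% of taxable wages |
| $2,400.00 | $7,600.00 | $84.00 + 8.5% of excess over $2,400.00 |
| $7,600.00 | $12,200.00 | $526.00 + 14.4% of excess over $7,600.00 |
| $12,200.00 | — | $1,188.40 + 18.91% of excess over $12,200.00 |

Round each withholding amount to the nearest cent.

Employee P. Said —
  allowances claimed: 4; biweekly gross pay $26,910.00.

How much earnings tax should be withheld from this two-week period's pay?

Earnings Tax: taxable = $26,910.00 − 4×$360.00 = $25,470.00
  $1,188.40 + 18.91% × ($25,470.00 − $12,200.00) = $1,188.40 + 18.91% × $13,270.00 = $3,697.76

$3,697.76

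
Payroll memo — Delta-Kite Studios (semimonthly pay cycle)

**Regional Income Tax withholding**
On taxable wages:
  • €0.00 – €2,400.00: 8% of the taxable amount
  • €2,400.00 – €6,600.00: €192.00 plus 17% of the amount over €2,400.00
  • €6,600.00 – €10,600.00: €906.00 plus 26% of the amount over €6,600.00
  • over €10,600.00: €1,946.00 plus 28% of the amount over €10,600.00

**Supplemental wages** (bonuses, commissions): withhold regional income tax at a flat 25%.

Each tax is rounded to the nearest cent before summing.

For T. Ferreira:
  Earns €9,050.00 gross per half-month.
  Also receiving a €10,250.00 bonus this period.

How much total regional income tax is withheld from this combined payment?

Regional Income Tax: taxable = €9,050.00
  €906.00 + 26% × (€9,050.00 − €6,600.00) = €906.00 + 26% × €2,450.00 = €1,543.00
Supplemental (25% flat on bonus): 25% × €10,250.00 = €2,562.50
Total regional income tax: €1,543.00 + €2,562.50 = €4,105.50

€4,105.50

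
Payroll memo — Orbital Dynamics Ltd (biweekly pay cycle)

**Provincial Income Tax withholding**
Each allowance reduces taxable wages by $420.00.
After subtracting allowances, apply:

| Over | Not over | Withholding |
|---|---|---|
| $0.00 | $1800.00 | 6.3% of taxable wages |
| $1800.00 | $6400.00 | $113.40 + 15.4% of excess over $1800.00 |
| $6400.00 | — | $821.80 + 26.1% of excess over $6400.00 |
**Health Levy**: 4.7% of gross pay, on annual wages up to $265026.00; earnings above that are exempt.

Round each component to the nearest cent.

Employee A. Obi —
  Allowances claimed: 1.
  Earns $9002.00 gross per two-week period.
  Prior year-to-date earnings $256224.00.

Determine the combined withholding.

$1804.99

Provincial Income Tax: taxable = $9002.00 − 1×$420.00 = $8582.00
  $821.80 + 26.1% × ($8582.00 − $6400.00) = $821.80 + 26.1% × $2182.00 = $1391.30
Health Levy: cap $265026.00 − YTD $256224.00 = $8802.00 subject; 4.7% × $8802.00 = $413.69
Total: $1391.30 + $413.69 = $1804.99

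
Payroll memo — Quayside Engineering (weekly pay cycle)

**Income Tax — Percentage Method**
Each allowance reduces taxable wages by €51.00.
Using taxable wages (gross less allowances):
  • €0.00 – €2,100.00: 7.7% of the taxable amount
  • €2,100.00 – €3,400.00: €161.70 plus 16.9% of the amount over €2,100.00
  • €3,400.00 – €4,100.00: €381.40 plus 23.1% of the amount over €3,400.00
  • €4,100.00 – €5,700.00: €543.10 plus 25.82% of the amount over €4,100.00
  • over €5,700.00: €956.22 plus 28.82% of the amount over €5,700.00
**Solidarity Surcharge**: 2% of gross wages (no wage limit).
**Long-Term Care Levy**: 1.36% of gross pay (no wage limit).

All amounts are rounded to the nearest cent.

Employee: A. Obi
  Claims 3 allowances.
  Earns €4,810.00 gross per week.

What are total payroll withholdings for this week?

Income Tax: taxable = €4,810.00 − 3×€51.00 = €4,657.00
  €543.10 + 25.82% × (€4,657.00 − €4,100.00) = €543.10 + 25.82% × €557.00 = €686.92
Solidarity Surcharge: 2% × €4,810.00 = €96.20
Long-Term Care Levy: 1.36% × €4,810.00 = €65.42
Total: €686.92 + €96.20 + €65.42 = €848.54

€848.54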